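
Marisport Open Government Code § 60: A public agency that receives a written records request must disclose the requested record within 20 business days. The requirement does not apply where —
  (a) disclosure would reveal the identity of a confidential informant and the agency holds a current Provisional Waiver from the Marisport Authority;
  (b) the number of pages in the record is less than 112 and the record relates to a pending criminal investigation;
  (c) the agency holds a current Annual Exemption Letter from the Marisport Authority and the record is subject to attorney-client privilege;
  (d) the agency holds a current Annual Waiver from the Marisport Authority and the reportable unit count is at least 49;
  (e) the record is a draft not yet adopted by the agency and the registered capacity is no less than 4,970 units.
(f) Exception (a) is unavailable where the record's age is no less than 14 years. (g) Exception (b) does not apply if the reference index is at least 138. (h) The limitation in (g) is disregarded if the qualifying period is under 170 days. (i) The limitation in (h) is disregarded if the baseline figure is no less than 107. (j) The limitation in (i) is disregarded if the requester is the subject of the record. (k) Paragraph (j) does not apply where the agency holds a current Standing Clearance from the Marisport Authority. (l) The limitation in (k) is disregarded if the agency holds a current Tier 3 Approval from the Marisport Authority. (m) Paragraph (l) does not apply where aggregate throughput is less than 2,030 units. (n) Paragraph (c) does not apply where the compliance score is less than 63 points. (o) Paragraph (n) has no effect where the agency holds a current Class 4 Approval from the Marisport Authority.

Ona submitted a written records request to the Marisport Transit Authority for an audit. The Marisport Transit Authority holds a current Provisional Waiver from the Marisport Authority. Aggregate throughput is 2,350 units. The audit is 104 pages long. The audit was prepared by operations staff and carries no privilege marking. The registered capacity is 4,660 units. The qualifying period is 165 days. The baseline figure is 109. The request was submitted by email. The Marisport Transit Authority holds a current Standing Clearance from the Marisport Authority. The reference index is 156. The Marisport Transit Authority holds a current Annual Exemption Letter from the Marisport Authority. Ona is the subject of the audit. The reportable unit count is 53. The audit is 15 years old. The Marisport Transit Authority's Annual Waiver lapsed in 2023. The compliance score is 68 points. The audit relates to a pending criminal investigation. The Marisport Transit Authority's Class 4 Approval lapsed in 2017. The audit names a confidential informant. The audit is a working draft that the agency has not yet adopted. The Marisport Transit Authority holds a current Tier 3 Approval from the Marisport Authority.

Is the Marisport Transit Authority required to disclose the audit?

No — exception (b) applies; the Marisport Transit Authority is not required to disclose the audit.

Exception (a)'s conditions are all satisfied: the audit names a confidential informant; a current Provisional Waiver is held. But applying paragraph (f): (f) operates against (a): the record's age is 15 years, meeting the 14 years threshold. So (a) is unavailable.
All of (b)'s requirements are met (the number of pages in the record is 104, less than the 112 limit; the audit relates to a pending investigation). As to paragraphs (g)–(m): (g) operates (the reference index is 156, meeting the 138 threshold), but is set aside by (h): (h) is engaged — the qualifying period is 165 days, under the 170 days limit. (i) would limit (h) — the baseline figure is 109, meeting the 107 threshold — but (j) sets (i) aside: (j) operates against (i): Ona is the subject of the audit. (k) would limit (j) — a current Standing Clearance is held — but (l) sets (k) aside: (l) applies — a current Tier 3 Approval is held. (m) is not engaged (aggregate throughput is 2,350 units, not less than 2,030 units), so (l) stands. Exception (b) stands.
Exception (c) fails — the audit carries no privilege marking.
Exception (d) does not apply: the Annual Waiver is not current.
Exception (e) fails — the registered capacity is 4,660 units, short of 4,970 units.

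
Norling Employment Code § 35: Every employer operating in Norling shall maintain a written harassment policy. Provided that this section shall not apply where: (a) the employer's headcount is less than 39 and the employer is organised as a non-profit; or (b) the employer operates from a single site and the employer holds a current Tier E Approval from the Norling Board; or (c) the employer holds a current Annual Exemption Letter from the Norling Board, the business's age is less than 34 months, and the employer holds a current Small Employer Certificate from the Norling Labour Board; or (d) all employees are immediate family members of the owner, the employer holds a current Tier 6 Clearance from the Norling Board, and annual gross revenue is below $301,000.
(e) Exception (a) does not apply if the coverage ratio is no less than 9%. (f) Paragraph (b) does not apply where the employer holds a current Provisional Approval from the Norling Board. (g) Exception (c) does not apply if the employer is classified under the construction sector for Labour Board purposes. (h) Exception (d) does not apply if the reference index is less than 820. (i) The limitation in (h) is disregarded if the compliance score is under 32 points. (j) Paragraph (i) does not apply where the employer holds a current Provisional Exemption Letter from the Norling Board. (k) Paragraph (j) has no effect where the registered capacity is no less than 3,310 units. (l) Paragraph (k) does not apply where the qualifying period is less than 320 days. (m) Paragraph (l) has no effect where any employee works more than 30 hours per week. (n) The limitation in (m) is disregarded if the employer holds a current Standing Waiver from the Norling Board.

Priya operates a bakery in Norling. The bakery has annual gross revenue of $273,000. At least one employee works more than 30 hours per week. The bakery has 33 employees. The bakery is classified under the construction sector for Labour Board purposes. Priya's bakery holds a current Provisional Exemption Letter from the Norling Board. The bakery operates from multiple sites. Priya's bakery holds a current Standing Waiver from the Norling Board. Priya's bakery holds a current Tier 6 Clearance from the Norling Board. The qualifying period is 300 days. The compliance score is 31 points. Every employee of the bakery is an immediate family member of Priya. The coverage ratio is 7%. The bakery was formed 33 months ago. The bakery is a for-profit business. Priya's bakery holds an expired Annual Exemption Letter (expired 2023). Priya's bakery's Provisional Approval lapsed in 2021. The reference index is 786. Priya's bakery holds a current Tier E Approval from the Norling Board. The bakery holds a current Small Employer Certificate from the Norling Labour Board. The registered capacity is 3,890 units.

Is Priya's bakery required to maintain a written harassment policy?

Yes — Priya's bakery must maintain a written harassment policy.

Exception (a) does not apply: the employer is for-profit.
Exception (b) requires that the employer operates from a single site; but the employer operates from multiple sites, so (b) is unavailable.
Exception (c) requires that the employer holds a current Annual Exemption Letter from the Norling Board; but the Annual Exemption Letter is not current, so (c) is unavailable.
Exception (d): every employee is an immediate family member; a current Tier 6 Clearance is held; annual gross revenue is $273,000, below the $301,000 limit — every condition holds. But: (h) operates against (d): the reference index is 786, less than the 820 limit. (i) would limit (h) — the compliance score is 31 points, under the 32 points limit — but (j) sets (i) aside: (j) operates against (i): a current Provisional Exemption Letter is held. (k) operates (the registered capacity is 3,890 units, meeting the 3,310 units threshold), but is set aside by (l): (l) is triggered — the qualifying period is 300 days, less than the 320 days limit. (m) would limit (l) — at least one employee exceeds 30 hours/week — but (n) sets (m) aside: (n) operates — a current Standing Waiver is held. (d) is therefore removed.
Every exception is unavailable, so the rule governs.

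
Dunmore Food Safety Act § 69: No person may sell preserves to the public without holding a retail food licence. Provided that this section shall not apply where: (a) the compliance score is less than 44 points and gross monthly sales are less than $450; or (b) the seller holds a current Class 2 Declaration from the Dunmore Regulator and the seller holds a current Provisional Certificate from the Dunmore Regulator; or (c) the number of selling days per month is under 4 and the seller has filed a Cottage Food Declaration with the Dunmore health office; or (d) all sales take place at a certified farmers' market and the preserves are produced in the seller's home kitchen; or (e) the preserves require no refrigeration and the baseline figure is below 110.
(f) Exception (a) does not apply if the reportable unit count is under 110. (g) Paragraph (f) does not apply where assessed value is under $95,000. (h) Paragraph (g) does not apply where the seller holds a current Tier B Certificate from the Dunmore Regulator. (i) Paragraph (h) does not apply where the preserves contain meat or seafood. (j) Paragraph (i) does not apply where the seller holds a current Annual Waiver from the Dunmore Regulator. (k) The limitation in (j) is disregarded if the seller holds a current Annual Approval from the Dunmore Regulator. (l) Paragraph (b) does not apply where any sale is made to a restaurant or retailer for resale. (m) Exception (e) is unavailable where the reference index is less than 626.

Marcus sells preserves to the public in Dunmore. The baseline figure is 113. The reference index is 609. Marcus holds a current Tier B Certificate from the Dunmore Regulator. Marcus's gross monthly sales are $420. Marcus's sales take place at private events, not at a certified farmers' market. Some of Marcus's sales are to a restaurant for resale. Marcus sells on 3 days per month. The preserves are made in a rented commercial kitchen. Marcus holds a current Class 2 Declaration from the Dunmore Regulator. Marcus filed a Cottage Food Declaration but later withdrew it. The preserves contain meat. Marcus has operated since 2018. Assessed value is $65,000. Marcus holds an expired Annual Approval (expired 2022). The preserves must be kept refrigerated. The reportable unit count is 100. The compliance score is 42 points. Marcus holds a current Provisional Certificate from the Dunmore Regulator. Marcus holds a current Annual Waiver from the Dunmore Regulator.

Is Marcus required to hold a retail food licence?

Exception (a)'s conditions are all satisfied: the compliance score is 42 points, less than the 44 points limit; gross monthly sales are $420, less than the $450 limit. However, paragraphs (f)–(k) must be considered: (f) operates against (a): the reportable unit count is 100, under the 110 limit. (g) is triggered (assessed value is $65,000, under the $95,000 limit), but yields to (h): (h) is engaged — a current Tier B Certificate is held. (i) is triggered (the preserves contain meat), but is itself disapplied by (j): (j) operates against (i): a current Annual Waiver is held. (k), which would lift (j), is not engaged — no current Annual Approval is held. So (a) is unavailable.
All of (b)'s requirements are met (a current Class 2 Declaration is held; a current Provisional Certificate is held). But applying paragraph (l): (l) operates against (b): some sales are to a restaurant for resale. Exception (b) does not apply.
Exception (c) requires that the seller has filed a Cottage Food Declaration with the Dunmore health office; but the Cottage Food Declaration was withdrawn, so (c) is unavailable.
Exception (d) requires that all sales take place at a certified farmers' market; but sales are at private events, not a certified farmers' market, so (d) is unavailable.
Exception (e) requires that the preserves require no refrigeration; but the preserves require refrigeration, so (e) is unavailable.
Every exception is unavailable, so the rule governs.

Yes — Marcus must hold a retail food licence.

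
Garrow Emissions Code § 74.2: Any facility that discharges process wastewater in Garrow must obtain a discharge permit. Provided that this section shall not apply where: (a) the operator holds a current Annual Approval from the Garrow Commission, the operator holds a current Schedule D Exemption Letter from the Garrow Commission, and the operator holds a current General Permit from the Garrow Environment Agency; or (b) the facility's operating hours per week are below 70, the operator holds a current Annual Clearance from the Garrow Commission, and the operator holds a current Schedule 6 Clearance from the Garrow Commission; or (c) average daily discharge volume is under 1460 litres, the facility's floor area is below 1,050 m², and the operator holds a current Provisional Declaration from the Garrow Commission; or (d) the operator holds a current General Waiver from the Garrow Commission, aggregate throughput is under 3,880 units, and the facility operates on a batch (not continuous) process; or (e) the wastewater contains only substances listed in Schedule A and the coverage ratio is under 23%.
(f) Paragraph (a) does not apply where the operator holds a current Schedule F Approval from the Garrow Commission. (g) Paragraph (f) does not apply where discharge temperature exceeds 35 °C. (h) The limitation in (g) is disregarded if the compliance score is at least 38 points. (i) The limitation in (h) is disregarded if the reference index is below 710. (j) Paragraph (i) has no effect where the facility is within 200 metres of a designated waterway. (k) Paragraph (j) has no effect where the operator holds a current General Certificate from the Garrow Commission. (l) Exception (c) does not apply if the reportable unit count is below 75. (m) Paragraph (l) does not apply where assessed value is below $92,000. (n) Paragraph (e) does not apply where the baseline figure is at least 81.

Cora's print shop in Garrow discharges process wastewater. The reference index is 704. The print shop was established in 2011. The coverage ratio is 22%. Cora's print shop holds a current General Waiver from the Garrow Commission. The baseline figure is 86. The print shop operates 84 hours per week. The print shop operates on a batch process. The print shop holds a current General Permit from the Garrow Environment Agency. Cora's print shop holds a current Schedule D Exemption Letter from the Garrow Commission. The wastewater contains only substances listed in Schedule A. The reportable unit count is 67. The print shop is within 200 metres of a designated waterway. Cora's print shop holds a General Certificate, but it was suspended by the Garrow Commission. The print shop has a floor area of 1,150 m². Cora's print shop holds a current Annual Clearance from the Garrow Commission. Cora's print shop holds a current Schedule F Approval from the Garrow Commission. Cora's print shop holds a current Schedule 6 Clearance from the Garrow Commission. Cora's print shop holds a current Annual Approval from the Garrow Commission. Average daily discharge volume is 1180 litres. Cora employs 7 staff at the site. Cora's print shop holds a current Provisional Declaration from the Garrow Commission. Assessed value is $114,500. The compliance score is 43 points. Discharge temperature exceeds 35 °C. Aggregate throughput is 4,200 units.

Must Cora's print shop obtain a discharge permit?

Yes — Cora's print shop must obtain a discharge permit.

All of (a)'s requirements are met (a current Annual Approval is held; a current Schedule D Exemption Letter is held; a current General Permit is held). But applying paragraphs (f)–(k): (f) operates against (a): a current Schedule F Approval is held. (g) would limit (f) — discharge temperature exceeds 35 °C — but (h) sets (g) aside: (h) applies — the compliance score is 43 points, meeting the 38 points threshold. (i) operates (the reference index is 704, below the 710 limit), but is itself disapplied by (j): (j) operates against (i): the print shop is within 200 m of a designated waterway. (k) is inapplicable (there is no General Certificate in force), so (j) stands. (a) is therefore removed.
Exception (b) requires that the facility's operating hours per week are below 70; but the facility's operating hours per week are 84, not below 70, so (b) is unavailable.
Exception (c) requires that the facility's floor area is below 1,050 m²; but the facility's floor area is 1,150 m², not below 1,050 m², so (c) is unavailable.
Exception (d) fails — aggregate throughput is 4,200 units, not under 3,880 units.
Exception (e): the wastewater is Schedule-A-only; the coverage ratio is 22%, under the 23% limit — every condition holds. Turning to paragraph (n): (n) operates against (e): the baseline figure is 86, meeting the 81 threshold. Exception (e) does not apply.
Every exception is unavailable, so the rule governs.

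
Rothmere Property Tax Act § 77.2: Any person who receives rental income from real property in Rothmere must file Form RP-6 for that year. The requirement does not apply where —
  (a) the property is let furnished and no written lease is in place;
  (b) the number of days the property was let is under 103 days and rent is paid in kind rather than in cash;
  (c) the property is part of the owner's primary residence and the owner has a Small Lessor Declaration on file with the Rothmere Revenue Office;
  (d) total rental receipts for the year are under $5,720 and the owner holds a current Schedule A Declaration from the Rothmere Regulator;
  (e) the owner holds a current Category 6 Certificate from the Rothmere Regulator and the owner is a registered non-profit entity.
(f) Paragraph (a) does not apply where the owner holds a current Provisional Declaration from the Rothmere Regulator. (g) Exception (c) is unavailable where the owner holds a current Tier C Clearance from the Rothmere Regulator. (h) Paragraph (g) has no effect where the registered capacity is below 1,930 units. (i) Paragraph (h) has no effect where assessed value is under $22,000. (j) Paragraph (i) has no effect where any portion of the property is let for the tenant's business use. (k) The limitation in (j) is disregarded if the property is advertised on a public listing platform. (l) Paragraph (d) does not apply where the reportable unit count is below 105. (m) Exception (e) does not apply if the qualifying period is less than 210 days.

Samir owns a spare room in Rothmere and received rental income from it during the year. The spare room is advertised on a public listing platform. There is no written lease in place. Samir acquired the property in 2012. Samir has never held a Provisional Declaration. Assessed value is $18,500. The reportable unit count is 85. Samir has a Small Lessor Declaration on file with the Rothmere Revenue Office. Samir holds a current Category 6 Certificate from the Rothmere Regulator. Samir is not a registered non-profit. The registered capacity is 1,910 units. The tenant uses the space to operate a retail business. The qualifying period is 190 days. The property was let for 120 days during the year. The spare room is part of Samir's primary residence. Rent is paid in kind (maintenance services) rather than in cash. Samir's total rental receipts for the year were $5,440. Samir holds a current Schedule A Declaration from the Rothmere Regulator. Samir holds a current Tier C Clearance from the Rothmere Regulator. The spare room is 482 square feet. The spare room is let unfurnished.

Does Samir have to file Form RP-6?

Exception (a) requires that the property is let furnished; but the property is let unfurnished, so (a) is unavailable.
Exception (b) does not apply: the number of days the property was let is 120 days, not under 103 days.
Exception (c): the spare room is part of the primary residence; a Small Lessor Declaration is on file — every condition holds. But: (g) applies — a current Tier C Clearance is held. (h) applies (the registered capacity is 1,910 units, below the 1,930 units limit), but is itself disapplied by (i): (i) operates against (h): assessed value is $18,500, under the $22,000 limit. (j) would limit (i) — the space is let for business use — but (k) sets (j) aside: (k) operates against (j): the property is publicly advertised. (c) is therefore removed.
Exception (d): total rental receipts for the year are $5,440, under the $5,720 limit; a current Schedule A Declaration is held — every condition holds. Turning to paragraph (l): (l) applies — the reportable unit count is 85, below the 105 limit. Exception (d) does not apply.
Exception (e) fails — Samir is not a registered non-profit.
No exception displaces § 77.2.

Yes — Samir must file Form RP-6.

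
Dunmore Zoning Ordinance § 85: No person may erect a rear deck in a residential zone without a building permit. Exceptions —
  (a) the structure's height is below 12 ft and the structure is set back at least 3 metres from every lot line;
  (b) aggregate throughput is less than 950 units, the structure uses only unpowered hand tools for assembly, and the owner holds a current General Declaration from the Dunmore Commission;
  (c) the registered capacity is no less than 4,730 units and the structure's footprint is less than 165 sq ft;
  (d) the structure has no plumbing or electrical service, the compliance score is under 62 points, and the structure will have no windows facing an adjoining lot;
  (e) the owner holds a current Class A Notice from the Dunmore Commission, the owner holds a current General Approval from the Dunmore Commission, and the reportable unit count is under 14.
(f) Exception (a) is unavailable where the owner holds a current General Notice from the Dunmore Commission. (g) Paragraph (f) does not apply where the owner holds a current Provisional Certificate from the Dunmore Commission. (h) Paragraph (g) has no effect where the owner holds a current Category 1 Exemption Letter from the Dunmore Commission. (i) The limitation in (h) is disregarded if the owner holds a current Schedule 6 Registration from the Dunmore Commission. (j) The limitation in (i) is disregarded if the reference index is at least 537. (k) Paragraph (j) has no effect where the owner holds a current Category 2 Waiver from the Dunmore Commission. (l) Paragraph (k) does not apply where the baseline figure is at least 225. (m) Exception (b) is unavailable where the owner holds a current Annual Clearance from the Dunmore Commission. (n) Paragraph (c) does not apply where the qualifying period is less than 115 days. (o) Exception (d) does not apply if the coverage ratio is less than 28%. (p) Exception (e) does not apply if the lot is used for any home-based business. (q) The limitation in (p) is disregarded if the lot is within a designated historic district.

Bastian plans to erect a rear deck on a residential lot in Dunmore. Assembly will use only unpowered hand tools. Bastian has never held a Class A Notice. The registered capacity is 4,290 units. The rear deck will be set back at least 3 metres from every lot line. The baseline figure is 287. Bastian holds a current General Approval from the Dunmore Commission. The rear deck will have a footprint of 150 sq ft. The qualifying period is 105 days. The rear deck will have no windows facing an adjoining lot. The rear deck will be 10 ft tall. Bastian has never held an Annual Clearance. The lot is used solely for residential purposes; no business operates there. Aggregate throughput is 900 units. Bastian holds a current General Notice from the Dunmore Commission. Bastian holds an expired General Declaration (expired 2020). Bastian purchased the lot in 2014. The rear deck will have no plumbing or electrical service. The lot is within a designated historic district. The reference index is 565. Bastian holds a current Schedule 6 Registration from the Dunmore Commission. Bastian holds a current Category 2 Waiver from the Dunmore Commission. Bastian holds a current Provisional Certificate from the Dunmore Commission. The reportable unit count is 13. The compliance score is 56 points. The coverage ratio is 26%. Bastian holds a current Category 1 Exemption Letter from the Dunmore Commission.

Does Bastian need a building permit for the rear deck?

Exception (a) is satisfied on its face — the structure's height is 10 ft, below the 12 ft limit; the setback is at least 3 m on every side. Turning to paragraphs (f)–(l): (f) operates against (a): a current General Notice is held. (g) is engaged (a current Provisional Certificate is held), but is set aside by (h): (h) operates — a current Category 1 Exemption Letter is held. (i) would limit (h) — a current Schedule 6 Registration is held — but (j) sets (i) aside: (j) is triggered — the reference index is 565, meeting the 537 threshold. (k) would limit (j) — a current Category 2 Waiver is held — but (l) sets (k) aside: (l) operates against (k): the baseline figure is 287, meeting the 225 threshold. Exception (a) does not apply.
Exception (b) requires that the owner holds a current General Declaration from the Dunmore Commission; but there is no General Declaration in force, so (b) is unavailable.
Exception (c) fails — the registered capacity is 4,290 units, short of 4,730 units.
Exception (d) is satisfied on its face — there is no plumbing or electrical service; the compliance score is 56 points, under the 62 points limit; no windows face an adjoining lot. However, paragraph (o) must be considered: (o) operates against (d): the coverage ratio is 26%, less than the 28% limit. (d) is therefore removed.
Exception (e) does not apply: there is no Class A Notice in force.
No exception displaces § 85.

Yes — Bastian must obtain a building permit.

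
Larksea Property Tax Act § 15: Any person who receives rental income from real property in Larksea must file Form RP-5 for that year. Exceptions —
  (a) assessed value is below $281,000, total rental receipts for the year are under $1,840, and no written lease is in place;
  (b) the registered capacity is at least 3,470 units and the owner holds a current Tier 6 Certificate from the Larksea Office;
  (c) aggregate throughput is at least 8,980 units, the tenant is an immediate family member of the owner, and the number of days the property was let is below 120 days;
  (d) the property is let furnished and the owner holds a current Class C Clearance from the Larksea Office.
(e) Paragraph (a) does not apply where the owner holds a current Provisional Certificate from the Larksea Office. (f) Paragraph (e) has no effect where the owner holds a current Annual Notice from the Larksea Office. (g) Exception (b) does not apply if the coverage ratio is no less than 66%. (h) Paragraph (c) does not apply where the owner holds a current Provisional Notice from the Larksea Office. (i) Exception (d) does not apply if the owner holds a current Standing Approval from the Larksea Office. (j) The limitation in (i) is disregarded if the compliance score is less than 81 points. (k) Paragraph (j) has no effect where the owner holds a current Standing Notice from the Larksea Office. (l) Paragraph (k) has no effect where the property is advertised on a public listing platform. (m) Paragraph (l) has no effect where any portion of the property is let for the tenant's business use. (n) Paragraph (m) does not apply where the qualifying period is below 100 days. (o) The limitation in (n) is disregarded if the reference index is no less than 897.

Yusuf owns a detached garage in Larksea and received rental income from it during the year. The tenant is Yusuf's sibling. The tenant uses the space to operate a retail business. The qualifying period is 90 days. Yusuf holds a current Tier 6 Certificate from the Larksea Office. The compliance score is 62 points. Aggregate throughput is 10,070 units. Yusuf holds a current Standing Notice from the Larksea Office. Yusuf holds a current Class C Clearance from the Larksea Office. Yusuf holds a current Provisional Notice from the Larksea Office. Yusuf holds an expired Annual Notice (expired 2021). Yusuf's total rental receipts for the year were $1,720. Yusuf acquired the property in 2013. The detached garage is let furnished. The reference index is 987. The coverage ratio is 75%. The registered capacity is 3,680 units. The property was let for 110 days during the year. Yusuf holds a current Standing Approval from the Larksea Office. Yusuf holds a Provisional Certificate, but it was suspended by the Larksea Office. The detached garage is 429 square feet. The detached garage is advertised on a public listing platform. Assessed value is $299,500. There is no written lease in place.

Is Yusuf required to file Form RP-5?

Exception (a) fails — assessed value is $299,500, not below $281,000.
Exception (b): the registered capacity is 3,680 units, meeting the 3,470 units threshold; a current Tier 6 Certificate is held — every condition holds. But applying paragraph (g): (g) is engaged — the coverage ratio is 75%, meeting the 66% threshold. So (b) is unavailable.
Exception (c)'s conditions are all satisfied: aggregate throughput is 10,070 units, meeting the 8,980 units threshold; the tenant is an immediate family member; the number of days the property was let is 110 days, below the 120 days limit. However, paragraph (h) must be considered: (h) operates against (c): a current Provisional Notice is held. (c) is therefore removed.
Exception (d): the property is let furnished; a current Class C Clearance is held — every condition holds. But: (i) operates against (d): a current Standing Approval is held. (j) would limit (i) — the compliance score is 62 points, less than the 81 points limit — but (k) sets (j) aside: (k) is engaged — a current Standing Notice is held. (l) applies (the property is publicly advertised), but is itself disapplied by (m): (m) operates against (l): the space is let for business use. (n) applies (the qualifying period is 90 days, below the 100 days limit), but is itself disapplied by (o): (o) applies — the reference index is 987, meeting the 897 threshold. So (d) is unavailable.
Every exception is unavailable, so the rule governs.

Yes — Yusuf must file Form RP-5.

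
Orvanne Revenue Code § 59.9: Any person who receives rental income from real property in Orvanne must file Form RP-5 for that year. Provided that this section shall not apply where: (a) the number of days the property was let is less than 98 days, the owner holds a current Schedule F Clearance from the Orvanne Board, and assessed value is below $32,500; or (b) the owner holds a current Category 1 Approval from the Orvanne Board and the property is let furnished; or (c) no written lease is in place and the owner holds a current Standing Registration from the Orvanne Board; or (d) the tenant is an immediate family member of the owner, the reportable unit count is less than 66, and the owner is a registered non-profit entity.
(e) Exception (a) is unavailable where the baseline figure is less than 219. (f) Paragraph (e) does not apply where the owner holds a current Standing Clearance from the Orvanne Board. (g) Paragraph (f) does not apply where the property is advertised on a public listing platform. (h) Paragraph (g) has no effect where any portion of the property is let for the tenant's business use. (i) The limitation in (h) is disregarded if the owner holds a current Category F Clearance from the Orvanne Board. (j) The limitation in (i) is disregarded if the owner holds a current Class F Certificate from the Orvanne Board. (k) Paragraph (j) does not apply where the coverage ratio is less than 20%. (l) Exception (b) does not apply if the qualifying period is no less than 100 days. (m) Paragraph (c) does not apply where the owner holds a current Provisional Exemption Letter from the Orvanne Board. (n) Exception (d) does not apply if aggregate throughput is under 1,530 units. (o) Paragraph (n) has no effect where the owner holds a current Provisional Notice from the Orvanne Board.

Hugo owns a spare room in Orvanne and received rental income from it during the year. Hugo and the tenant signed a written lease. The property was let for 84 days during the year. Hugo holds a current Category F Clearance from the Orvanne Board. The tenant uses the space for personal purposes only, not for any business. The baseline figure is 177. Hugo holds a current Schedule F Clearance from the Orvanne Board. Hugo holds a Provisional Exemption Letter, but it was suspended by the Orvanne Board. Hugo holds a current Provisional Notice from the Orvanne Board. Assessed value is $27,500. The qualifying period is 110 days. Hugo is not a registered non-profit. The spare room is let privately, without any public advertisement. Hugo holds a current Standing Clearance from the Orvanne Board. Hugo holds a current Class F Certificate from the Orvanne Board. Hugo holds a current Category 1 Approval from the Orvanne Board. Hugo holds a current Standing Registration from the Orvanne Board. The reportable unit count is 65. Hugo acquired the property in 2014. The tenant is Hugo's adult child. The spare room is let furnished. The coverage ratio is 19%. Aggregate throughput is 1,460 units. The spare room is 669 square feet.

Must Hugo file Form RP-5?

No — exception (a) applies; Hugo is not required to file Form RP-5.

Exception (a): the number of days the property was let is 84 days, less than the 98 days limit; a current Schedule F Clearance is held; assessed value is $27,500, below the $32,500 limit — every condition holds. Considering the limiting provisions: (e) would limit (a) — the baseline figure is 177, less than the 219 limit — but (f) sets (e) aside: (f) operates against (e): a current Standing Clearance is held. (g) is not engaged (the property is let privately without advertisement), so (f) stands. Exception (a) stands.
Exception (b): a current Category 1 Approval is held; the property is let furnished — every condition holds. However, paragraph (l) must be considered: (l) operates — the qualifying period is 110 days, meeting the 100 days threshold. Exception (b) does not apply.
Exception (c) requires that no written lease is in place; but a written lease is in place, so (c) is unavailable.
Exception (d) requires that the owner is a registered non-profit entity; but Hugo is not a registered non-profit, so (d) is unavailable.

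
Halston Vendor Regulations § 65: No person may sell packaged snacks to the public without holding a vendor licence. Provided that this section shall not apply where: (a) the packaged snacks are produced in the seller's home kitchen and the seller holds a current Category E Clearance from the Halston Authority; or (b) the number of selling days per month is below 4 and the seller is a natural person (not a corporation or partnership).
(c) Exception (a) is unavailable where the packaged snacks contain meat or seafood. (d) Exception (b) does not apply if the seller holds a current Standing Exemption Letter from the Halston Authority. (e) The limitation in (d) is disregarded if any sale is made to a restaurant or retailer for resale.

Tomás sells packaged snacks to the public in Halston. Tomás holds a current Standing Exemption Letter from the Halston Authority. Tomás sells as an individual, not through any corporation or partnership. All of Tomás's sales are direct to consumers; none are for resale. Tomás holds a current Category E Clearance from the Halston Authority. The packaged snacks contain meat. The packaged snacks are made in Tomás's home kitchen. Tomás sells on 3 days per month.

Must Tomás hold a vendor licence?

Yes — Tomás must hold a vendor licence.

Exception (a)'s conditions are all satisfied: the packaged snacks are home-kitchen produced; a current Category E Clearance is held. But applying paragraph (c): (c) operates against (a): the packaged snacks contain meat. (a) is therefore removed.
Exception (b) is satisfied on its face — the number of selling days per month is 3, below the 4 limit; the seller is a natural person. However, paragraphs (d)–(e) must be considered: (d) operates — a current Standing Exemption Letter is held. (e), which would lift (d), is not triggered — no sales are for resale. (b) is therefore removed.
Every exception is unavailable, so the rule governs.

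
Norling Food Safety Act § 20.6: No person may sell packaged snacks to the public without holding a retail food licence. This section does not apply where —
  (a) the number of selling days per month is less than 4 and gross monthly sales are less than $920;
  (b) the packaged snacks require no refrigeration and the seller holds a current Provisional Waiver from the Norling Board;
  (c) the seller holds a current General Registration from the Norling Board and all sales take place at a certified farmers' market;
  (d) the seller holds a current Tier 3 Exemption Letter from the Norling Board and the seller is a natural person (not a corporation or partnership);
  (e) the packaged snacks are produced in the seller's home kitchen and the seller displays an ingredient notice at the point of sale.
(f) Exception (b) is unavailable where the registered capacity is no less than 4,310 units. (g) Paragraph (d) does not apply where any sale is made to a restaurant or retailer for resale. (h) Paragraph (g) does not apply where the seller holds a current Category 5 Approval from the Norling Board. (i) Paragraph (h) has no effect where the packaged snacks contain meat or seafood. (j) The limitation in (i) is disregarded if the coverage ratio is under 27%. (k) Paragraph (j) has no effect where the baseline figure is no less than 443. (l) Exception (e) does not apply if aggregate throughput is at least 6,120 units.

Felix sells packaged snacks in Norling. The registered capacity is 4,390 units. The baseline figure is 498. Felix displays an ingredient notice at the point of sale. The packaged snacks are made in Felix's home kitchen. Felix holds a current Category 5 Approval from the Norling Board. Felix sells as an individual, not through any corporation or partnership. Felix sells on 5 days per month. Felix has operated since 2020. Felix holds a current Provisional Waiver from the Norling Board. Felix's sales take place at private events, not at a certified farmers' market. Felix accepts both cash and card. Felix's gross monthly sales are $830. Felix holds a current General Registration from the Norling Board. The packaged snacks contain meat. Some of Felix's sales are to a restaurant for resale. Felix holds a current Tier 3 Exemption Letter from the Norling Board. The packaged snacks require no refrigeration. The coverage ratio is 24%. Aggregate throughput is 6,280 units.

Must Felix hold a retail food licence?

Exception (a) requires that the number of selling days per month is less than 4; but the number of selling days per month is 5, not less than 4, so (a) is unavailable.
Exception (b)'s conditions are all satisfied: the packaged snacks are shelf-stable; a current Provisional Waiver is held. But: (f) operates against (b): the registered capacity is 4,390 units, meeting the 4,310 units threshold. (b) is therefore removed.
Exception (c) requires that all sales take place at a certified farmers' market; but sales are at private events, not a certified farmers' market, so (c) is unavailable.
Exception (d): a current Tier 3 Exemption Letter is held; the seller is a natural person — every condition holds. Turning to paragraphs (g)–(k): (g) applies — some sales are to a restaurant for resale. (h) applies (a current Category 5 Approval is held), but is set aside by (i): (i) operates — the packaged snacks contain meat. (j) would limit (i) — the coverage ratio is 24%, under the 27% limit — but (k) sets (j) aside: (k) operates against (j): the baseline figure is 498, meeting the 443 threshold. So (d) is unavailable.
Exception (e): the packaged snacks are home-kitchen produced; an ingredient notice is displayed — every condition holds. Turning to paragraph (l): (l) operates against (e): aggregate throughput is 6,280 units, meeting the 6,120 units threshold. Exception (e) does not apply.
None of the exceptions is available; § 20.6 applies in full.

Yes — Felix must hold a retail food licence.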